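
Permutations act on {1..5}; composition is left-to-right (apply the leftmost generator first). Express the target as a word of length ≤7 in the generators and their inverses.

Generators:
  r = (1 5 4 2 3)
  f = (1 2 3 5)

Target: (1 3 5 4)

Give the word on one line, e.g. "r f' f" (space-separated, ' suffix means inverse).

  after r': (1 3 2 4 5)
  after f: (1 5 2 4)
  after r': (2 5 4 3)
  after f': (1 5 4 2 3)
  after f': (1 3 5 4)

r' f r' f' f'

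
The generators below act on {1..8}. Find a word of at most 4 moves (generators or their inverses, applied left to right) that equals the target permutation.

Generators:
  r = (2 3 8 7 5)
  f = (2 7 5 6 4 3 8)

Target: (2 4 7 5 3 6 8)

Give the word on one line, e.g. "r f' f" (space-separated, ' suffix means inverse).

f r f f

  after f: (2 7 5 6 4 3 8)
  after r: (2 5 6 4 8 3 7)
  after f: (2 6 3 5 4)
  after f: (2 4 7 5 3 6 8)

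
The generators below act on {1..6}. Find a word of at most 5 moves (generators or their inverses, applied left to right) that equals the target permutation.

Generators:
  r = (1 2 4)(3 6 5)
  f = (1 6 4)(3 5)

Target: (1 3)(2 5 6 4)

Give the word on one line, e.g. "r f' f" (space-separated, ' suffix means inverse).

  after f: (1 6 4)(3 5)
  after r': (1 3 6 2)
  after f: (1 5 3 4)(2 6)
  after r: (1 3)(2 5 6 4)

f r' f r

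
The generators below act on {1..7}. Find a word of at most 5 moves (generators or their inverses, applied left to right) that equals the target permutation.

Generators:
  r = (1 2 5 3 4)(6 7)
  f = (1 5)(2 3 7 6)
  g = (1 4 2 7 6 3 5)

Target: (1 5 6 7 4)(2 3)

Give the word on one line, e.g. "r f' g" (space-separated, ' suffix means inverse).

r' g g f' g

  after r': (1 4 3 5 2)(6 7)
  after g: (1 2 4 5 7 3)
  after g: (1 7 5 6 3 4)
  after f': (1 3 4 5 7)(2 6)
  after g: (1 5 6 7 4)(2 3)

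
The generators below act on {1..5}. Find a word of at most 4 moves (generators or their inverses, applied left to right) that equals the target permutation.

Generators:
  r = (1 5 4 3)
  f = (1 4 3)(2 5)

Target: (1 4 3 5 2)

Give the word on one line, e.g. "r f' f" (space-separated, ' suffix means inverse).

f' r'

  after f': (1 3 4)(2 5)
  after r': (1 4 3 5 2)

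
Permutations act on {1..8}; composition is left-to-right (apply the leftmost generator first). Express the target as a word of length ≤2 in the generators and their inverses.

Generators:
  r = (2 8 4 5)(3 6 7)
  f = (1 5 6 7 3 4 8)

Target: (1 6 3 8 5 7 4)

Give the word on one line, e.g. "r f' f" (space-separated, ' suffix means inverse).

  after f: (1 5 6 7 3 4 8)
  after f: (1 6 3 8 5 7 4)

f f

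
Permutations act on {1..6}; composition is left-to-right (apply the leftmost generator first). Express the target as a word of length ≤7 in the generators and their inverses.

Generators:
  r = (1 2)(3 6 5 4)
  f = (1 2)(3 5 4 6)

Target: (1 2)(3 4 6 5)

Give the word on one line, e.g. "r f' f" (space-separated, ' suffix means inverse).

f' r' f' r' r'

  after f': (1 2)(3 6 4 5)
  after r': (4 6 5)
  after f': (1 2)(3 6)
  after r': (4 5 6)
  after r': (1 2)(3 4 6 5)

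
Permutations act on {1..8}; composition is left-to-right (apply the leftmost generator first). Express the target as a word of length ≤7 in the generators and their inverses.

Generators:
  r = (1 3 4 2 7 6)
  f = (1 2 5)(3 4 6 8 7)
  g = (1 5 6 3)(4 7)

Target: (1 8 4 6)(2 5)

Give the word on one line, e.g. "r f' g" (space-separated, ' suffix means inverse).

  after g: (1 5 6 3)(4 7)
  after g: (1 6)(3 5)
  after g: (1 3 6 5)(4 7)
  after f': (1 7 3 4 8 6 2)
  after f': (1 8 4 6)(2 5)

g g g f' f'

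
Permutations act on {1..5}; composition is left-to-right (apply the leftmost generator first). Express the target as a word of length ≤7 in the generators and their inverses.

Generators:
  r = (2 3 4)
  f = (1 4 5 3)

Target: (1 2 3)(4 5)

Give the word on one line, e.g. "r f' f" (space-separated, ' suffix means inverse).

  after f': (1 3 5 4)
  after r: (1 4)(2 3 5)
  after f: (1 5 2)
  after f: (1 3)(2 4 5)
  after r': (1 2 3)(4 5)

f' r f f r'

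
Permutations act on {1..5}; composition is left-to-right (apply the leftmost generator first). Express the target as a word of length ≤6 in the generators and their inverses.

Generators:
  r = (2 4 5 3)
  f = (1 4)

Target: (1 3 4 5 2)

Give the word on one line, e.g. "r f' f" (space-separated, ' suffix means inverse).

f r f r

  after f: (1 4)
  after r: (1 5 3 2 4)
  after f: (1 5 3 2)
  after r: (1 3 4 5 2)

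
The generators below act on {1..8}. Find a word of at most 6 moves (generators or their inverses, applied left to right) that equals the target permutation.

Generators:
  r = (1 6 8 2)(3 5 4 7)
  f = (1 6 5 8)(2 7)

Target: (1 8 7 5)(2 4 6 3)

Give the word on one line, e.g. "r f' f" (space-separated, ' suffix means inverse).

  after f: (1 6 5 8)(2 7)
  after r: (1 8 6 4 7)(2 3 5)
  after r: (1 2 5)(3 4)(6 7)
  after r: (2 4 5 6 3 7 8)
  after f': (1 8 7 5)(2 4 6 3)

f r r r f'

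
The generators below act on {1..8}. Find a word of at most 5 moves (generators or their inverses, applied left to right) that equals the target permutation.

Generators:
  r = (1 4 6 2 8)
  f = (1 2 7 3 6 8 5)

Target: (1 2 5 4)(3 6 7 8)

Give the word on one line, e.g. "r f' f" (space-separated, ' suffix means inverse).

  after f': (1 5 8 6 3 7 2)
  after f': (1 8 3 2 5 6 7)
  after r': (1 2 5 4)(3 6 7 8)

f' f' r'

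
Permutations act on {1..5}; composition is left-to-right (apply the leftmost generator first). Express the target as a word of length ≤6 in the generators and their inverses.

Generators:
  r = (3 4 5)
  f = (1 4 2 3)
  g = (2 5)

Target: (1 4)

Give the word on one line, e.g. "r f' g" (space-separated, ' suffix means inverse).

r' g' f g'

  after r': (3 5 4)
  after g': (2 5 4 3)
  after f: (1 4)(2 5)
  after g': (1 4)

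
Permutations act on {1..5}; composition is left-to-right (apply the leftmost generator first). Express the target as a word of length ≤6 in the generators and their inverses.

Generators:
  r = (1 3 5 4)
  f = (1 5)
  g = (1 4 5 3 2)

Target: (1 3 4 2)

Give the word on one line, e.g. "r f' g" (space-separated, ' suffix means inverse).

  after g': (1 2 3 5 4)
  after r': (1 2)
  after r': (1 2 4 5 3)
  after f: (1 2 4)(3 5)
  after g': (1 3 4 2)

g' r' r' f g'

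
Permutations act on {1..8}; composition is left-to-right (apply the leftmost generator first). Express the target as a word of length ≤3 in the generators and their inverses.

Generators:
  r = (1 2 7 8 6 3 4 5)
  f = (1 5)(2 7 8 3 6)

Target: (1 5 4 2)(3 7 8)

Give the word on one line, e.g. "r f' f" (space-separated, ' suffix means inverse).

  after r': (1 5 4 3 6 8 7 2)
  after f: (2 5 4 6 3)
  after f: (1 5 4 2)(3 7 8)

r' f f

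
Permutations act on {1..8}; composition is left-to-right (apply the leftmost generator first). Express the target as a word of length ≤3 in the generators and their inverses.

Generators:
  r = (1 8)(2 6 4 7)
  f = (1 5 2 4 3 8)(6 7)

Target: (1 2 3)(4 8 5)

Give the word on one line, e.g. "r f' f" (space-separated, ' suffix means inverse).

f f

  after f: (1 5 2 4 3 8)(6 7)
  after f: (1 2 3)(4 8 5)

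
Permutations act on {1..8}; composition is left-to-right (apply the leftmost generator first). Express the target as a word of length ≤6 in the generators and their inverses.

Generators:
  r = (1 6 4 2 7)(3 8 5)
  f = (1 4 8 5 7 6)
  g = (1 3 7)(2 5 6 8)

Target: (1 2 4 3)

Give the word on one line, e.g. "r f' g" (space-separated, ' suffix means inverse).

  after r: (1 6 4 2 7)(3 8 5)
  after f: (2 6 8 7 4)(3 5)
  after g': (1 7 4 8 3 2 5)
  after r': (1 2 8 5 7 6)(3 4)
  after f': (1 2 4 3)

r f g' r' f'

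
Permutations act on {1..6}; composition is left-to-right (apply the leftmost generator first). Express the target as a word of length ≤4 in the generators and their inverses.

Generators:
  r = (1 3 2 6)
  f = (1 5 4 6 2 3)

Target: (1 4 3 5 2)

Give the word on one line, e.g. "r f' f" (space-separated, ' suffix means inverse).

  after r: (1 3 2 6)
  after f: (4 6 5)
  after f: (1 5 6 4 2 3)
  after f: (1 4 3 5 2)

r f f f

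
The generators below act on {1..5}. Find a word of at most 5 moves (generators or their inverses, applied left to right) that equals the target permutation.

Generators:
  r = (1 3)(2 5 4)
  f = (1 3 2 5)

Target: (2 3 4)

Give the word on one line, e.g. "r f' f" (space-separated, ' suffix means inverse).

f r r f'

  after f: (1 3 2 5)
  after r: (2 4)(3 5)
  after r: (1 3 4 5)
  after f': (2 3 4)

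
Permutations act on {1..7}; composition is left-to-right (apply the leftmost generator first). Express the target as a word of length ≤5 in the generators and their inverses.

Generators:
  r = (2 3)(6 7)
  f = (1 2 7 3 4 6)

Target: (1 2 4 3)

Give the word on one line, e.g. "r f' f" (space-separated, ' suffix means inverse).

f f f r

  after f: (1 2 7 3 4 6)
  after f: (1 7 4)(2 3 6)
  after f: (1 3)(2 4)(6 7)
  after r: (1 2 4 3)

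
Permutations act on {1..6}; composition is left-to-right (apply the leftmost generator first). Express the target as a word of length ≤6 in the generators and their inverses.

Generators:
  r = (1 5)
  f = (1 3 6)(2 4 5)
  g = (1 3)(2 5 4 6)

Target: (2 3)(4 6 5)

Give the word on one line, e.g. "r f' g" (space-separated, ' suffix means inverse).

  after r: (1 5)
  after f': (1 4 2 5 6 3)
  after r: (1 4 2)(3 5 6)
  after g': (1 5 4 6)(2 3)
  after r: (2 3)(4 6 5)

r f' r g' r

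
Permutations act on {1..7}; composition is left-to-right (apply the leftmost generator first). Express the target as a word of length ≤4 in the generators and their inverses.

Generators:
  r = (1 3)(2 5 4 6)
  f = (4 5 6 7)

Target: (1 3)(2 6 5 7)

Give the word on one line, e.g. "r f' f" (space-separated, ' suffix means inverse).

f' f' r'

  after f': (4 7 6 5)
  after f': (4 6)(5 7)
  after r': (1 3)(2 6 5 7)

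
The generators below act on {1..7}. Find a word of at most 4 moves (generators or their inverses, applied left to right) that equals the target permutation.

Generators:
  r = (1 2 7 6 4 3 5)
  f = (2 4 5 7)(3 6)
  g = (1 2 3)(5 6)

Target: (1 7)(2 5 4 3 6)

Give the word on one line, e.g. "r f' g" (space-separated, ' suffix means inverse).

  after g': (1 3 2)(5 6)
  after f: (1 6 7 2)(3 4 5)
  after r': (1 7)(2 5 4 3 6)

g' f r'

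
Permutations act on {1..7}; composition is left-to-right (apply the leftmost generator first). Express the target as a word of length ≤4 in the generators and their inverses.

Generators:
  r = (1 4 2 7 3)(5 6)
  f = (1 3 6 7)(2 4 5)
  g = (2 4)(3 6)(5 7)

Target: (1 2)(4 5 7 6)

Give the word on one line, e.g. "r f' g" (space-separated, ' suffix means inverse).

f' r' g f'

  after f': (1 7 6 3)(2 5 4)
  after r': (1 2 6 7 5)
  after g: (1 4 2 3 6 5)
  after f': (1 2)(4 5 7 6)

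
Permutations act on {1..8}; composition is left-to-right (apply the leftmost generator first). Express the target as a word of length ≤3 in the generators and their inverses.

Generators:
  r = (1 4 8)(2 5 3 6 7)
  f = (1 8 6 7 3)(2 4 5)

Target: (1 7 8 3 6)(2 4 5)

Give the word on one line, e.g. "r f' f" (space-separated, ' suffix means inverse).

f' f'

  after f': (1 3 7 6 8)(2 5 4)
  after f': (1 7 8 3 6)(2 4 5)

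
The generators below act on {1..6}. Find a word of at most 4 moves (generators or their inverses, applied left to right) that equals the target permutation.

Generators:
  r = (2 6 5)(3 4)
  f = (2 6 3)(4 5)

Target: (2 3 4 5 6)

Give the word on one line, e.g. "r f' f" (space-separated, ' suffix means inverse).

  after f: (2 6 3)(4 5)
  after r: (2 5 3 6 4)
  after f: (2 4 6 5)
  after r: (2 3 4 5 6)

f r f r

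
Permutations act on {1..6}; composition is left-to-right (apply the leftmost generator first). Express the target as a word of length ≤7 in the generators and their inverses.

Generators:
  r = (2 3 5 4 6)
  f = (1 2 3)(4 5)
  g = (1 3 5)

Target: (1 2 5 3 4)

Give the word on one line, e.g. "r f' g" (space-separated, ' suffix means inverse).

  after f': (1 3 2)(4 5)
  after r': (1 2)(3 6 4)
  after r': (1 6 5 3 4 2)
  after f': (1 6 4)(2 3 5)
  after r: (1 2 5 3 4)

f' r' r' f' r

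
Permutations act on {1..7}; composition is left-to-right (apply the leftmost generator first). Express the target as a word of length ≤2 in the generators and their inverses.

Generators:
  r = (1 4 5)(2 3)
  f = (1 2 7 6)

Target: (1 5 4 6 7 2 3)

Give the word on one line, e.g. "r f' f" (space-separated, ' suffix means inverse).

  after r': (1 5 4)(2 3)
  after f': (1 5 4 6 7 2 3)

r' f'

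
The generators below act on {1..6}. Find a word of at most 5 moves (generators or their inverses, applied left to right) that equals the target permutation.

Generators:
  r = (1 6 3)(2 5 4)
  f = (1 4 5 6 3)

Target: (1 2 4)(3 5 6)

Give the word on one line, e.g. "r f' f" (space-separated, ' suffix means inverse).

  after r: (1 6 3)(2 5 4)
  after f': (1 5)(2 4)
  after r: (1 4 5 6 3)
  after r: (1 2 5 3 6)
  after f': (1 2 4)(3 5 6)

r f' r r f'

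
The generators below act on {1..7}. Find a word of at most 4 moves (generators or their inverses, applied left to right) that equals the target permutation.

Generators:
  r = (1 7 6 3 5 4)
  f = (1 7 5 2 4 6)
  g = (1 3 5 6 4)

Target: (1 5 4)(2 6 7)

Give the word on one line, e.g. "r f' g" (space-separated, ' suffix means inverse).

f f

  after f: (1 7 5 2 4 6)
  after f: (1 5 4)(2 6 7)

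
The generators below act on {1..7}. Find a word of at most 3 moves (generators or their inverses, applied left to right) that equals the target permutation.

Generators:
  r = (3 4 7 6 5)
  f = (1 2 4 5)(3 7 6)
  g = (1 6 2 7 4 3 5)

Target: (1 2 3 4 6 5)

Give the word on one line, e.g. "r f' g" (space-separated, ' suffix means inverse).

  after f: (1 2 4 5)(3 7 6)
  after r': (1 2 3 4 6 5)

f r'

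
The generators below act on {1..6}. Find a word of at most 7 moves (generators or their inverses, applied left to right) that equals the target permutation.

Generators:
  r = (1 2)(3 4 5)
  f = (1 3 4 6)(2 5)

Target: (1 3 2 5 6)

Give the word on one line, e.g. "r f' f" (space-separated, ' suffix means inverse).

f' f' r' f r'

  after f': (1 6 4 3)(2 5)
  after f': (1 4)(3 6)
  after r': (1 3 6 5 4 2)
  after f: (1 4 5 6 2 3)
  after r': (1 3 2 5 6)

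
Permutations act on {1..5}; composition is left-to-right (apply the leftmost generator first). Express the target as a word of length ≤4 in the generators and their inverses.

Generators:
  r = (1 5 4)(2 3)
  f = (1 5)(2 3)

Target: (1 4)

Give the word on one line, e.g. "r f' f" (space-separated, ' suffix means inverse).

  after f: (1 5)(2 3)
  after r: (1 4)
  after f': (1 4 5)(2 3)
  after f': (1 4)

f r f' f'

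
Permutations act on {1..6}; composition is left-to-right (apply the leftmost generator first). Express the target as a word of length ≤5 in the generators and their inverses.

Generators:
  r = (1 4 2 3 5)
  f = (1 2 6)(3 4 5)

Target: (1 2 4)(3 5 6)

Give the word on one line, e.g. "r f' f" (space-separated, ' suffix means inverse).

f' r' f'

  after f': (1 6 2)(3 5 4)
  after r': (1 6 4 2 5)
  after f': (1 2 4)(3 5 6)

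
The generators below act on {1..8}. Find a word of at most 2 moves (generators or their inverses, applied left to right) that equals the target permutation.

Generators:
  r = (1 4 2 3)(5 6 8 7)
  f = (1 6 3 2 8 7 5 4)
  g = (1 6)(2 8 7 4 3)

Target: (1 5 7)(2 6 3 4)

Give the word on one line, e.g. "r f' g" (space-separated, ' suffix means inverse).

  after g: (1 6)(2 8 7 4 3)
  after r': (1 5 7)(2 6 3 4)

g r'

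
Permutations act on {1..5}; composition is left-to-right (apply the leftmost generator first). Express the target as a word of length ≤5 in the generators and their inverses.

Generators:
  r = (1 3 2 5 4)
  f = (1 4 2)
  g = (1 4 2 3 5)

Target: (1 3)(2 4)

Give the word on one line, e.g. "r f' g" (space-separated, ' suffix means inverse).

f' r f' g'

  after f': (1 2 4)
  after r: (1 5 4 3 2)
  after f': (1 5)(3 4)
  after g': (1 3)(2 4)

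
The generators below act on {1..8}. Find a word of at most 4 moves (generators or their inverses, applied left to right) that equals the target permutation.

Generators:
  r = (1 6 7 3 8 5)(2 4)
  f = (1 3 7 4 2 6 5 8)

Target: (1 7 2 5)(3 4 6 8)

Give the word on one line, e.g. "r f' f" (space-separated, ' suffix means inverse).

  after f: (1 3 7 4 2 6 5 8)
  after f: (1 7 2 5)(3 4 6 8)

f f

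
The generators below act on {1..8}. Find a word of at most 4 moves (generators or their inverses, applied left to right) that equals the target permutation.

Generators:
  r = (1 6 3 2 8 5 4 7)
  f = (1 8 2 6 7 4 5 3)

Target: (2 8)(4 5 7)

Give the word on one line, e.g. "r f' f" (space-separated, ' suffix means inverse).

r' f' r'

  after r': (1 7 4 5 8 2 3 6)
  after f': (1 6 3 2 5)
  after r': (2 8)(4 5 7)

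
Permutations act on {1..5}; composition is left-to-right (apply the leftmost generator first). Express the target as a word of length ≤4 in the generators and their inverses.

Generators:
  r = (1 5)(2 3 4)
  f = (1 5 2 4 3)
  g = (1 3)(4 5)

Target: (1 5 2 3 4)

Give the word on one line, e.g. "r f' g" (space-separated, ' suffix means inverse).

r r f

  after r: (1 5)(2 3 4)
  after r: (2 4 3)
  after f: (1 5 2 3 4)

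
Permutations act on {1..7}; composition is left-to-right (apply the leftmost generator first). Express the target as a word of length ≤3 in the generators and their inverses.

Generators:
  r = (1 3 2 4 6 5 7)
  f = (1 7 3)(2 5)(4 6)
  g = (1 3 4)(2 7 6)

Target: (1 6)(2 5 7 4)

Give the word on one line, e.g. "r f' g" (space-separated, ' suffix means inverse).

g' r

  after g': (1 4 3)(2 6 7)
  after r: (1 6)(2 5 7 4)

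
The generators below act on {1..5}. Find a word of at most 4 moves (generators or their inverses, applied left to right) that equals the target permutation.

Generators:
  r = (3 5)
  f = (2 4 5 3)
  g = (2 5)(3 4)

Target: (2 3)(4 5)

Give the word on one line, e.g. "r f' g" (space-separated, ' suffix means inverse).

  after r': (3 5)
  after f: (2 4 5)
  after f: (2 5 4 3)
  after r: (2 3)(4 5)

r' f f r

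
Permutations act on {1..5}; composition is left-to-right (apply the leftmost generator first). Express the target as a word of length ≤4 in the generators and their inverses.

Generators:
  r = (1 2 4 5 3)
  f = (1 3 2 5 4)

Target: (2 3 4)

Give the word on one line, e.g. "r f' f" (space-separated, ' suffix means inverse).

  after f': (1 4 5 2 3)
  after r': (1 2 5)
  after f': (1 3)(4 5)
  after f': (2 3 4)

f' r' f' f'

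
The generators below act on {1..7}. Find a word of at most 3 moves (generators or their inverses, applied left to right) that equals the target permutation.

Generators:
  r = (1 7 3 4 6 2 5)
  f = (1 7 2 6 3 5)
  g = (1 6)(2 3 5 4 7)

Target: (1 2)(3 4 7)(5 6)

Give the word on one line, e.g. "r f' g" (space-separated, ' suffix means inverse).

f g

  after f: (1 7 2 6 3 5)
  after g: (1 2)(3 4 7)(5 6)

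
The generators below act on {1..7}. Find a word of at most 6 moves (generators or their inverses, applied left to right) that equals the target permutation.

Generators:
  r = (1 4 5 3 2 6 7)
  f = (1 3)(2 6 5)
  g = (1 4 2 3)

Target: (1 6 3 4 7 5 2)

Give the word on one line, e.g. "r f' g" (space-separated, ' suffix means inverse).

r' f r' f' r

  after r': (1 7 6 2 3 5 4)
  after f: (1 7 5 4 3 2)
  after r': (1 6 2 7 4 5)
  after f': (1 2 7 4 6 5 3)
  after r: (1 6 3 4 7 5 2)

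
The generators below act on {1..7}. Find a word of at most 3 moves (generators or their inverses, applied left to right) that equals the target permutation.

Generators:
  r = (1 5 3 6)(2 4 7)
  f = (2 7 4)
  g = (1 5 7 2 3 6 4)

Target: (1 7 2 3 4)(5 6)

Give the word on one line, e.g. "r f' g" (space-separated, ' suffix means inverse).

r f g

  after r: (1 5 3 6)(2 4 7)
  after f: (1 5 3 6)
  after g: (1 7 2 3 4)(5 6)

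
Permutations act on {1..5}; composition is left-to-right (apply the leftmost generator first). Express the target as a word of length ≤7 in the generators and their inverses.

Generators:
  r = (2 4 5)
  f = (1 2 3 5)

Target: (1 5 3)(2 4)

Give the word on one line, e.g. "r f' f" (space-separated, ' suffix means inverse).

f' r f r f

  after f': (1 5 3 2)
  after r: (1 2)(3 4 5)
  after f: (1 3 4)
  after r: (1 3 5 2 4)
  after f: (1 5 3)(2 4)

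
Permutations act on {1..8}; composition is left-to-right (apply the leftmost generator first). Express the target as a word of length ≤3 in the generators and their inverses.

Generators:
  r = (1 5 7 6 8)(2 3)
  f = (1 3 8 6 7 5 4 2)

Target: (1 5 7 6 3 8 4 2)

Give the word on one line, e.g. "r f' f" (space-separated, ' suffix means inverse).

r r f

  after r: (1 5 7 6 8)(2 3)
  after r: (1 7 8 5 6)
  after f: (1 5 7 6 3 8 4 2)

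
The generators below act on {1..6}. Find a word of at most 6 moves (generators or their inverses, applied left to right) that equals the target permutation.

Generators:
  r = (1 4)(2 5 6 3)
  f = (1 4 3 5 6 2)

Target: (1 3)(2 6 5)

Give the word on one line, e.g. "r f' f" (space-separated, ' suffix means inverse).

  after f': (1 2 6 5 3 4)
  after f': (1 6 3)(2 5 4)
  after r': (1 5)(3 4)
  after f': (1 3)(2 6 5)

f' f' r' f'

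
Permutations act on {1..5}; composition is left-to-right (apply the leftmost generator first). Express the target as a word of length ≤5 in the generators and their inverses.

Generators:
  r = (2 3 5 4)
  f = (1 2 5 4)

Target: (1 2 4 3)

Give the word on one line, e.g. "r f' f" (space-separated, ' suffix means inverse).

r f r f' r'

  after r: (2 3 5 4)
  after f: (1 2 3 4 5)
  after r: (1 3 2 5)
  after f': (1 3)(4 5)
  after r': (1 2 4 3)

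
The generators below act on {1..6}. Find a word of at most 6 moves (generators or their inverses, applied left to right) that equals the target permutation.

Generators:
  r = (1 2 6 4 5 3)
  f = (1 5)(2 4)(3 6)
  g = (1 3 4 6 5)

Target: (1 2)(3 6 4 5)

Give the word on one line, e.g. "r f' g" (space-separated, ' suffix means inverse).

  after g': (1 5 6 4 3)
  after f': (2 4 6)(3 5)
  after g: (1 3)(2 6)(4 5)
  after g: (1 4)(2 5 6)
  after f': (1 2)(3 6 4 5)

g' f' g g f'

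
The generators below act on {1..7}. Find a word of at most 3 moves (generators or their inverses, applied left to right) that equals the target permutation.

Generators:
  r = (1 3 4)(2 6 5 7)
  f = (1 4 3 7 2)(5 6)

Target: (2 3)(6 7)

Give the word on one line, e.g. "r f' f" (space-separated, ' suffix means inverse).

f r

  after f: (1 4 3 7 2)(5 6)
  after r: (2 3)(6 7)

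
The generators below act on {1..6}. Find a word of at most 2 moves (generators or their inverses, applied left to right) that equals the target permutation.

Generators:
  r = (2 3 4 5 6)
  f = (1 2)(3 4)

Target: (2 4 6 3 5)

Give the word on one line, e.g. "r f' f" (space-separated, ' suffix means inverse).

  after r: (2 3 4 5 6)
  after r: (2 4 6 3 5)

r r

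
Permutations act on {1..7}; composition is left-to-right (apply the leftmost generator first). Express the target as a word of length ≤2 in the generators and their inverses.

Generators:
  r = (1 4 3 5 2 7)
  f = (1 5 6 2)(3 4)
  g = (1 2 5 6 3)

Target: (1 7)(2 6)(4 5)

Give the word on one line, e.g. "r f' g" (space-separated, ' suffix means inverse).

r' f

  after r': (1 7 2 5 3 4)
  after f: (1 7)(2 6)(4 5)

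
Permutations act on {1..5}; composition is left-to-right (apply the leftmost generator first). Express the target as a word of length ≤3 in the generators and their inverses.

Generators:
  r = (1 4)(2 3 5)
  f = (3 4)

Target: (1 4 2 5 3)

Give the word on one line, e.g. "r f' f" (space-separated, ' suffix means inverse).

  after f': (3 4)
  after r': (1 4 2 5 3)

f' r'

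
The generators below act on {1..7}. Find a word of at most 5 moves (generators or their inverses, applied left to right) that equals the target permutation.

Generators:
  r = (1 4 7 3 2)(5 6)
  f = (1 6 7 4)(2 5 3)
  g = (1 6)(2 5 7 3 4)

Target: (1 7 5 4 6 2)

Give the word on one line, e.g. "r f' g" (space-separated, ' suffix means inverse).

g r g

  after g: (1 6)(2 5 7 3 4)
  after r: (1 5 3 7 2 6 4)
  after g: (1 7 5 4 6 2)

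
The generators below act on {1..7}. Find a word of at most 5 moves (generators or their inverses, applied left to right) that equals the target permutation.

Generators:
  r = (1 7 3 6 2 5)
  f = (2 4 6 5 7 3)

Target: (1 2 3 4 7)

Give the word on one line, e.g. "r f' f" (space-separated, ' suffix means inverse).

  after r': (1 5 2 6 3 7)
  after f': (1 6 7)(2 4)(3 5)
  after f': (1 4 3 6 5 7)
  after f': (1 2 3 4 7)

r' f' f' f'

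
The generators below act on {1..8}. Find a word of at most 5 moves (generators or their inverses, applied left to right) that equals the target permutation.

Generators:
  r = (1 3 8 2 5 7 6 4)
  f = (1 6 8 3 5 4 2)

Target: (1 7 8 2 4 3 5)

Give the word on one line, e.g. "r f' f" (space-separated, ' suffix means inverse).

r' f' r

  after r': (1 4 6 7 5 2 8 3)
  after f': (1 5 4)(2 6 7 3)
  after r: (1 7 8 2 4 3 5)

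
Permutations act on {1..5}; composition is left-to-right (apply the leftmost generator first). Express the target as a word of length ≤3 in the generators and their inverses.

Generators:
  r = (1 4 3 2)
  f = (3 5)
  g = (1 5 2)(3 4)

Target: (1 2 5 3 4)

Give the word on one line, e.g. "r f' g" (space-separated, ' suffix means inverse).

  after r': (1 2 3 4)
  after f': (1 2 5 3 4)

r' f'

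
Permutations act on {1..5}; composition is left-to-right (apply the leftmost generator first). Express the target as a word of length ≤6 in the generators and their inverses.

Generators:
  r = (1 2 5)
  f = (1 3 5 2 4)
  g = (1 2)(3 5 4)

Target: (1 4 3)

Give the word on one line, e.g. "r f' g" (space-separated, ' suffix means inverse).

f r' g g r'

  after f: (1 3 5 2 4)
  after r': (1 3 2 4 5)
  after g: (1 5 2 3)
  after g: (1 4 3 2 5)
  after r': (1 4 3)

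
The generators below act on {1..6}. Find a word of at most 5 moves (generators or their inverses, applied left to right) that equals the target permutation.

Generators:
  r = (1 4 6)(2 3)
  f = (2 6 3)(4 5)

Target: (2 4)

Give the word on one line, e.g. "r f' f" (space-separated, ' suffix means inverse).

  after r': (1 6 4)(2 3)
  after r': (1 4 6)
  after f': (1 5 4 2 3 6)
  after f': (1 4 3 2 6)
  after r': (2 4)

r' r' f' f' r'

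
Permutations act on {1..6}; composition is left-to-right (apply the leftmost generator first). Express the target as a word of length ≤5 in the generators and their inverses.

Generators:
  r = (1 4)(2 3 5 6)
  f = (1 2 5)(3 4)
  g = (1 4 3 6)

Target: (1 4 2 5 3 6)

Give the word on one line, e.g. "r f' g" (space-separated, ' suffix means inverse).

g' f' f' g g

  after g': (1 6 3 4)
  after f': (1 6 4 5 2)
  after f': (1 6 3 4 2 5)
  after g: (2 5 4)
  after g: (1 4 2 5 3 6)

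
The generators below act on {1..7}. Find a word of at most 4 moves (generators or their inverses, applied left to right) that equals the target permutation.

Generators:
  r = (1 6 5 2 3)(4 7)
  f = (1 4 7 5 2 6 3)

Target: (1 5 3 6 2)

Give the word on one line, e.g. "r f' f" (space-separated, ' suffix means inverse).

  after r: (1 6 5 2 3)(4 7)
  after r: (1 5 3 6 2)

r r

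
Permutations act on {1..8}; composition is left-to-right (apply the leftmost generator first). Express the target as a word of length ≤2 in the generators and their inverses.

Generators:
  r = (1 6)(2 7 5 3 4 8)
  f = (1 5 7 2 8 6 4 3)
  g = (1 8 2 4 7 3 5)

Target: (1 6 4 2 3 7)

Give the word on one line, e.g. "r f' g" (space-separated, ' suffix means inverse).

  after g: (1 8 2 4 7 3 5)
  after f: (1 6 4 2 3 7)

g f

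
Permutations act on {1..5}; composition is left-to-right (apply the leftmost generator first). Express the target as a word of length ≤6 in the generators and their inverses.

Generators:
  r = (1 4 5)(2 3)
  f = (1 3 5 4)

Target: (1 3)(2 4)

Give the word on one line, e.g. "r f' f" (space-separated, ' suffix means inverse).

  after f: (1 3 5 4)
  after r': (1 2 3 4 5)
  after f': (1 2)(3 5 4)
  after r: (1 3)(2 4)

f r' f' r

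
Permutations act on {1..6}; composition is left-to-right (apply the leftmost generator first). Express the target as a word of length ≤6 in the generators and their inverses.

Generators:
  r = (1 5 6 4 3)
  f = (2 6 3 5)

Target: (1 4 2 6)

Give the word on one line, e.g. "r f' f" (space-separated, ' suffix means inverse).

  after r': (1 3 4 6 5)
  after f: (1 5)(2 6)(3 4)
  after f: (1 2 3 4 5)
  after f: (1 6 3 4 2 5)
  after r: (1 4 2 6)

r' f f f r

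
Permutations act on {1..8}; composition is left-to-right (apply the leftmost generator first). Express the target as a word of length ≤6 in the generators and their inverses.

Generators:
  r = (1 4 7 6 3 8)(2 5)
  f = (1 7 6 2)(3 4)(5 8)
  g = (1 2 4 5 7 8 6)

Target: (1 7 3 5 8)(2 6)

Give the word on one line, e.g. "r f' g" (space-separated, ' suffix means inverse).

f' f' r' f r'

  after f': (1 2 6 7)(3 4)(5 8)
  after f': (1 6)(2 7)
  after r': (1 7 5 2 4)(3 6 8)
  after f: (1 6 5)(2 3)(4 7 8)
  after r': (1 7 3 5 8)(2 6)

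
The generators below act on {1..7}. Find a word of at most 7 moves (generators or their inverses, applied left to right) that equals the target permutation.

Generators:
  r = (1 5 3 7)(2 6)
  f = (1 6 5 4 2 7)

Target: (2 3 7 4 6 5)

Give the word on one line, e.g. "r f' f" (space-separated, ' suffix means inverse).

  after f': (1 7 2 4 5 6)
  after r': (1 3 5 2 4)(6 7)
  after f': (1 3 6 2 5 4 7)
  after r: (1 7 5 4)(2 3)
  after f: (2 3 7 4 6 5)

f' r' f' r f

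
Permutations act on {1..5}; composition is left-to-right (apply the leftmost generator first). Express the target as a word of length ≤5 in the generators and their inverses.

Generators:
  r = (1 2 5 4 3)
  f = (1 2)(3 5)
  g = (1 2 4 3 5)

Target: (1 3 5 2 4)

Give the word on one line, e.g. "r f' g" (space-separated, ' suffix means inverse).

g g r' f

  after g: (1 2 4 3 5)
  after g: (1 4 5 2 3)
  after r': (1 5)(2 4)
  after f: (1 3 5 2 4)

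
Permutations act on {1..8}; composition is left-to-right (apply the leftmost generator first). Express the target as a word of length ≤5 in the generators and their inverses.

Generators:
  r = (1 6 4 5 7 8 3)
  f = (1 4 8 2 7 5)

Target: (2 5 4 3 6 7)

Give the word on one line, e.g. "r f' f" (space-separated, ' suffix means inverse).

r f r'

  after r: (1 6 4 5 7 8 3)
  after f: (1 6 8 3 4)(2 7)
  after r': (2 5 4 3 6 7)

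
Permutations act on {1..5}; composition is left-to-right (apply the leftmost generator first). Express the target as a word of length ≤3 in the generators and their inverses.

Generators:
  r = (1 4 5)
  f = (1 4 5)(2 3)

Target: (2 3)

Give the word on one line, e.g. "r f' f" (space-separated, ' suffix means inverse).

r' r' f'

  after r': (1 5 4)
  after r': (1 4 5)
  after f': (2 3)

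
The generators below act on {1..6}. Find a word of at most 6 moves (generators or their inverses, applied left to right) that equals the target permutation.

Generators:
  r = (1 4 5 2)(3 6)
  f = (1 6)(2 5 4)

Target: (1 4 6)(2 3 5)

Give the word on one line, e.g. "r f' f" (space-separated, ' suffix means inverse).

  after r: (1 4 5 2)(3 6)
  after f': (1 5 4 2 6 3)
  after r: (1 2 3 4)
  after f': (1 4 6)(2 3 5)

r f' r f'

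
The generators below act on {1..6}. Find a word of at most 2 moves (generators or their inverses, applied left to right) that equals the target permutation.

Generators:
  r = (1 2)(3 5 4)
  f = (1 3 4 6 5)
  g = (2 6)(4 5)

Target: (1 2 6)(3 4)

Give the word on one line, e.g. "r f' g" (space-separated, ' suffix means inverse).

  after g: (2 6)(4 5)
  after r': (1 2 6)(3 4)

g r'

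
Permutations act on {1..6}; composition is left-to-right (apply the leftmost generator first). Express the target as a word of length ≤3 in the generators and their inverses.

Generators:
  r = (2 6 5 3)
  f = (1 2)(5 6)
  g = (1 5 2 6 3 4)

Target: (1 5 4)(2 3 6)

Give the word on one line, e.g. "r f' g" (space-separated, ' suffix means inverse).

  after r: (2 6 5 3)
  after g: (1 5 4)(2 3 6)

r g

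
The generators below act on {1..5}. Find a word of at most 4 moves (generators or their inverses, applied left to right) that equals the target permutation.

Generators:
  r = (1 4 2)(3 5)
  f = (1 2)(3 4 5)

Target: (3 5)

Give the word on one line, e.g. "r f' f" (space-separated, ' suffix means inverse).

  after r': (1 2 4)(3 5)
  after r': (1 4 2)
  after r': (3 5)

r' r' r'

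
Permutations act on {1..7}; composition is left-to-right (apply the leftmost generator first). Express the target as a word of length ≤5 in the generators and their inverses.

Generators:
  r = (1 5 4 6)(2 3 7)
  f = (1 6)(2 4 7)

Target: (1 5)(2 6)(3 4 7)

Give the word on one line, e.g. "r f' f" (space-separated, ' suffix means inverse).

f r' r' f'

  after f: (1 6)(2 4 7)
  after r': (1 4 3 2 5)
  after r': (1 5 6 4 2)(3 7)
  after f': (1 5)(2 6)(3 4 7)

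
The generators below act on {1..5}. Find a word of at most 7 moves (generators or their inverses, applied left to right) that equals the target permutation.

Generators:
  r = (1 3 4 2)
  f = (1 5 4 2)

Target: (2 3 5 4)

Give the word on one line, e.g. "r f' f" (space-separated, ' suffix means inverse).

r f r' f' r

  after r: (1 3 4 2)
  after f: (1 3 2 5 4)
  after r': (2 5 3 4)
  after f': (1 2)(3 5)
  after r: (2 3 5 4)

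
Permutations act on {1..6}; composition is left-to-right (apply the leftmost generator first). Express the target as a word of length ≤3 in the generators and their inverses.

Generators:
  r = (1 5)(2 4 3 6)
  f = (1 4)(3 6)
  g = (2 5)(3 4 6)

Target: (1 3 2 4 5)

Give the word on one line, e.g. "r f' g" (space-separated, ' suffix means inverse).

  after f: (1 4)(3 6)
  after r: (1 3 2 4 5)

f r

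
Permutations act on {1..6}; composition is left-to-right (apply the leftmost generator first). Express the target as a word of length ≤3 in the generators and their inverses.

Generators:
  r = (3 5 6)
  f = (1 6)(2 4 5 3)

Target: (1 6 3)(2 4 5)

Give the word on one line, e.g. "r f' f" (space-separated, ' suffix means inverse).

r r f

  after r: (3 5 6)
  after r: (3 6 5)
  after f: (1 6 3)(2 4 5)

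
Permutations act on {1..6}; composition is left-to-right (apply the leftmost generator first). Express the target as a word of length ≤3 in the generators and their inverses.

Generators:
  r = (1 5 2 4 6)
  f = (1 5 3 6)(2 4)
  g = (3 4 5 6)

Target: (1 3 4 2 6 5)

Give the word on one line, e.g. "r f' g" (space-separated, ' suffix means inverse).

  after r': (1 6 4 2 5)
  after g: (1 3 4 2 6 5)

r' g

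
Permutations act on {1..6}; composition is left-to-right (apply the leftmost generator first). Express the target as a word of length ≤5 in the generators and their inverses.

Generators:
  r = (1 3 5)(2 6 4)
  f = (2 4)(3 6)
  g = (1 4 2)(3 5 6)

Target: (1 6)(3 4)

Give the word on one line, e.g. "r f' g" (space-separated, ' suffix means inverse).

  after f: (2 4)(3 6)
  after g: (1 4)(5 6)
  after f': (1 2 4)(3 6 5)
  after r: (1 6)(3 4)

f g f' r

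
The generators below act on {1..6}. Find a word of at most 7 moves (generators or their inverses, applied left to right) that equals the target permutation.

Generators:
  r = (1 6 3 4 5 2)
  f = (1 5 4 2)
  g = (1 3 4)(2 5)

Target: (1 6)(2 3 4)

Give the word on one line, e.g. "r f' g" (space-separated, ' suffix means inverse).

  after r: (1 6 3 4 5 2)
  after f: (1 6 3 2 5)
  after f: (1 6 3)(2 4)
  after g: (1 6 4 5 2)
  after g: (1 6)(2 3 4)

r f f g g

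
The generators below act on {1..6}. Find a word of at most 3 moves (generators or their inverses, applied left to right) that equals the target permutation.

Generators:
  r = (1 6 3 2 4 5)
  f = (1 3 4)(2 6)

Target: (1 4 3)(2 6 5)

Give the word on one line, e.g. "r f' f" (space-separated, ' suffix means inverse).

r' r'

  after r': (1 5 4 2 3 6)
  after r': (1 4 3)(2 6 5)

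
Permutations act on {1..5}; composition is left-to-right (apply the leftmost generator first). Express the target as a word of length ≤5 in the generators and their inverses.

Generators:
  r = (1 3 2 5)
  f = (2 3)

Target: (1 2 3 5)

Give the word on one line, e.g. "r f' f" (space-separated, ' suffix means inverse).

  after r': (1 5 2 3)
  after f': (1 5 3)
  after r': (1 2 3 5)

r' f' r'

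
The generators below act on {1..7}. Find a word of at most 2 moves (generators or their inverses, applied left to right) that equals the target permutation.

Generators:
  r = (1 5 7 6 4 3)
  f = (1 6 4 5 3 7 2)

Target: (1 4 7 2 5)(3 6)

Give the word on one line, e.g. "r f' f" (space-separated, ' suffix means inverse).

f r

  after f: (1 6 4 5 3 7 2)
  after r: (1 4 7 2 5)(3 6)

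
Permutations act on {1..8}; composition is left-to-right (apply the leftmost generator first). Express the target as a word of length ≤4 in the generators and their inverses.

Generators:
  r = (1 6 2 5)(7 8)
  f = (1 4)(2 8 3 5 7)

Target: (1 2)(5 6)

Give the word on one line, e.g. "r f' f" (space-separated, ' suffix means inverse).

r' r'

  after r': (1 5 2 6)(7 8)
  after r': (1 2)(5 6)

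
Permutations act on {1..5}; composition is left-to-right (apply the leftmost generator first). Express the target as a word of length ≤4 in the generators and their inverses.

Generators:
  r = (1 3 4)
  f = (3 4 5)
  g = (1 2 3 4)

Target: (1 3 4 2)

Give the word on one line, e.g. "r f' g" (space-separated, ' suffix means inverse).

f f g' f'

  after f: (3 4 5)
  after f: (3 5 4)
  after g': (1 4 2)(3 5)
  after f': (1 3 4 2)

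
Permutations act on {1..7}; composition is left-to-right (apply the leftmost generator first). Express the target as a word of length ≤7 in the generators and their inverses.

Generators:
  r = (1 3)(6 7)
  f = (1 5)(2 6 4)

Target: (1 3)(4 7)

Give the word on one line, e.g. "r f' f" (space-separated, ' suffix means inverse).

f f r f' f'

  after f: (1 5)(2 6 4)
  after f: (2 4 6)
  after r: (1 3)(2 4 7 6)
  after f': (1 3 5)(2 6 4 7)
  after f': (1 3)(4 7)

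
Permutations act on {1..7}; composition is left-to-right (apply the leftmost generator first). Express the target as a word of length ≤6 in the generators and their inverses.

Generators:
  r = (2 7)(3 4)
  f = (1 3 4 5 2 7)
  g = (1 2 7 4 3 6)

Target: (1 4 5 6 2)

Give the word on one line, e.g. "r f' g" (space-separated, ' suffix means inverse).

  after r: (2 7)(3 4)
  after f': (1 7 5 4)
  after g: (1 4 2 7 5 3 6)
  after f': (1 3 6 7 4 5)
  after g': (1 4 5 6 2)

r f' g f' g'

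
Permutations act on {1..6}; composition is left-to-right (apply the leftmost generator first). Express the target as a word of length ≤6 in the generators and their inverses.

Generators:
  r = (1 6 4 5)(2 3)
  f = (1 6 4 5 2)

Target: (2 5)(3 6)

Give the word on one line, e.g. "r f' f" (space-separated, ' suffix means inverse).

f r f r

  after f: (1 6 4 5 2)
  after r: (1 4)(2 6 5 3)
  after f: (1 5 3)(2 4 6)
  after r: (2 5)(3 6)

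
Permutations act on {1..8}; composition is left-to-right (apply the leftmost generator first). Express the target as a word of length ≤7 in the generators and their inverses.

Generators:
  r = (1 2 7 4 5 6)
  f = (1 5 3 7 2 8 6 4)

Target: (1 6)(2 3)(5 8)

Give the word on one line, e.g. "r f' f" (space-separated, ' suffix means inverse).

r' r' r' f r'

  after r': (1 6 5 4 7 2)
  after r': (1 5 7)(2 6 4)
  after r': (1 4)(2 5)(6 7)
  after f: (2 3 7 4 5 8 6)
  after r': (1 6)(2 3)(5 8)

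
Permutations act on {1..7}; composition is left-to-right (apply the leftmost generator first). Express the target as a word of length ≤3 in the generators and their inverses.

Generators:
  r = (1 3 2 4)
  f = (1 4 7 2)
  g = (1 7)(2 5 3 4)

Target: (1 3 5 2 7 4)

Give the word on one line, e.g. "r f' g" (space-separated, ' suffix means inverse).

f g'

  after f: (1 4 7 2)
  after g': (1 3 5 2 7 4)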